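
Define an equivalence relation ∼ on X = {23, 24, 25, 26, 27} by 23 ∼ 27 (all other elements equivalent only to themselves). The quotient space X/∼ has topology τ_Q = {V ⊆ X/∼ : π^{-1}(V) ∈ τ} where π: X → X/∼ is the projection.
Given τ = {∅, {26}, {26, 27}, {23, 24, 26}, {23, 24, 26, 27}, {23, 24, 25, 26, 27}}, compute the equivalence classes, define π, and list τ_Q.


X/∼ = {[23=27], [24], [25], [26]}; |τ_Q| = 4.

Equivalence classes: [23=27], [24], [25], [26].
Quotient map π: X → X/∼ sends 23 ↦ [23=27], 24 ↦ [24], 25 ↦ [25], 26 ↦ [26], 27 ↦ [23=27].
For each subset V ⊆ X/∼, compute π^{-1}(V) ⊆ X and check whether π^{-1}(V) ∈ τ. V is open in τ_Q iff π^{-1}(V) ∈ τ.
  V = {}: π^{-1}(V) = ∅ ∈ τ ✓.
  V = {[23=27]}: π^{-1}(V) = {23, 27} ∉ τ ✗.
  V = {[24]}: π^{-1}(V) = {24} ∉ τ ✗.
  V = {[23=27], [24]}: π^{-1}(V) = {23, 24, 27} ∉ τ ✗.
  V = {[25]}: π^{-1}(V) = {25} ∉ τ ✗.
  V = {[23=27], [25]}: π^{-1}(V) = {23, 25, 27} ∉ τ ✗.
  V = {[24], [25]}: π^{-1}(V) = {24, 25} ∉ τ ✗.
  V = {[23=27], [24], [25]}: π^{-1}(V) = {23, 24, 25, 27} ∉ τ ✗.
  V = {[26]}: π^{-1}(V) = {26} ∈ τ ✓.
  V = {[23=27], [26]}: π^{-1}(V) = {23, 26, 27} ∉ τ ✗.
  V = {[24], [26]}: π^{-1}(V) = {24, 26} ∉ τ ✗.
  V = {[23=27], [24], [26]}: π^{-1}(V) = {23, 24, 26, 27} ∈ τ ✓.
  V = {[25], [26]}: π^{-1}(V) = {25, 26} ∉ τ ✗.
  V = {[23=27], [25], [26]}: π^{-1}(V) = {23, 25, 26, 27} ∉ τ ✗.
  V = {[24], [25], [26]}: π^{-1}(V) = {24, 25, 26} ∉ τ ✗.
  V = {[23=27], [24], [25], [26]}: π^{-1}(V) = {23, 24, 25, 26, 27} ∈ τ ✓.
Open sets in the quotient: τ_Q = {{}, {[26]}, {[23=27], [24], [26]}, {[23=27], [24], [25], [26]}} (4 elements).


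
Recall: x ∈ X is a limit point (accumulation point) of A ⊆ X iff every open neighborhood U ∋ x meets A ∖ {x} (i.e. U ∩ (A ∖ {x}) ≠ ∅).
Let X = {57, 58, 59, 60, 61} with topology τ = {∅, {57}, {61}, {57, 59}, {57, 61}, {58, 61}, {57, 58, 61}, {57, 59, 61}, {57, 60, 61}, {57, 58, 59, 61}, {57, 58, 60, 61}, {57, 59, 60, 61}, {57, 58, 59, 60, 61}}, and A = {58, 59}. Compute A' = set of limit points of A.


A' = ∅

For each x ∈ X, list the open sets U ∈ τ with x ∈ U, then check whether U ∩ (A ∖ {x}) ≠ ∅ for every such U.
  x = 57: open {57} ∋ x has {57} ∩ (A ∖ {57}) = ∅, so x is NOT a limit point.
  x = 58: open {58, 61} ∋ x has {58, 61} ∩ (A ∖ {58}) = ∅, so x is NOT a limit point.
  x = 59: open {57, 59} ∋ x has {57, 59} ∩ (A ∖ {59}) = ∅, so x is NOT a limit point.
  x = 60: open {57, 60, 61} ∋ x has {57, 60, 61} ∩ (A ∖ {60}) = ∅, so x is NOT a limit point.
  x = 61: open {61} ∋ x has {61} ∩ (A ∖ {61}) = ∅, so x is NOT a limit point.
Collecting: A' = ∅.


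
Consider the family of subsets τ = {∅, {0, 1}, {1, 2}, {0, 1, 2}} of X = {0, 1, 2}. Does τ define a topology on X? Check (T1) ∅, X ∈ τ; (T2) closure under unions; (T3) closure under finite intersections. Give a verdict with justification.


τ is NOT a topology on X.

Axiom (T1): ∅ ∈ τ? Yes; X ∈ τ? Yes.
Axiom (T2/T3): check pairwise unions and intersections of members of τ.
Counterexample for (T3): {0, 1} ∩ {1, 2} = {1} ∉ τ. Therefore τ is NOT a topology.


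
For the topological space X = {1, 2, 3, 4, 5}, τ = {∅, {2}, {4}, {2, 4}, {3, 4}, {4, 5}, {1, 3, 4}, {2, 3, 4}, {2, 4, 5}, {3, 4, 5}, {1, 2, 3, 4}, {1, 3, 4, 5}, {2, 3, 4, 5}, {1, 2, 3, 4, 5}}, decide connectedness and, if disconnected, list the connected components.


(X, τ) is disconnected; components = [{2}, {1, 3, 4, 5}].

Find clopen sets (U ∈ τ with X ∖ U ∈ τ):
  U = ∅, X ∖ U = {1, 2, 3, 4, 5} — both open, so U is clopen.
  U = {2}, X ∖ U = {1, 3, 4, 5} — both open, so U is clopen.
  U = {1, 3, 4, 5}, X ∖ U = {2} — both open, so U is clopen.
  U = {1, 2, 3, 4, 5}, X ∖ U = ∅ — both open, so U is clopen.
Nontrivial clopen(s) exist: e.g. {2}. So (X, τ) is disconnected.
Compute connected components by grouping points that agree on all clopens:
  component: {2}
  component: {1, 3, 4, 5}


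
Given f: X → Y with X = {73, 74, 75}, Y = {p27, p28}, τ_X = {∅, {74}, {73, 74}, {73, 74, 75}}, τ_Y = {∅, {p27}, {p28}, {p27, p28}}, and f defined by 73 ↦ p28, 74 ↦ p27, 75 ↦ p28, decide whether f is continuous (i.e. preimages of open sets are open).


f is NOT continuous.

Compute f^{-1}(U) for each U ∈ τ_Y:
  U = ∅: f^{-1}(U) = ∅ ∈ τ_X ✓.
  U = {p27}: f^{-1}(U) = {74} ∈ τ_X ✓.
  U = {p28}: f^{-1}(U) = {73, 75} ∉ τ_X ✗.
  U = {p27, p28}: f^{-1}(U) = {73, 74, 75} ∈ τ_X ✓.
Found U = {p28} with f^{-1}(U) = {73, 75} not in τ_X. Therefore f is NOT continuous.


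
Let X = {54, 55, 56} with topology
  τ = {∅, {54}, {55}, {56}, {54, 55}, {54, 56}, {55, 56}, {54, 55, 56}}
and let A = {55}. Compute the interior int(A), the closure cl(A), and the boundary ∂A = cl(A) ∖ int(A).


int(A) = {55}, cl(A) = {55}, ∂A = ∅.

Closed sets in (X, τ) are complements of opens:
  closed(X, τ) = {∅, {54}, {55}, {56}, {54, 55}, {54, 56}, {55, 56}, {54, 55, 56}}.
int(A) = ⋃ {U ∈ τ : U ⊆ A}. Opens contained in A: ∅, {55}.
Taking the union of these: int(A) = {55}.
cl(A) = ⋂ {C closed : A ⊆ C}. Closed sets containing A: {55}, {54, 55}, {55, 56}, {54, 55, 56}.
Intersecting these: cl(A) = {55}.
∂A = cl(A) ∖ int(A) = {55} ∖ {55} = ∅.


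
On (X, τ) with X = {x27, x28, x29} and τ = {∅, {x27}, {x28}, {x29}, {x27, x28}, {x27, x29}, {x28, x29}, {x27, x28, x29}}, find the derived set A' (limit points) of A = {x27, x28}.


A' = ∅

For each x ∈ X, list the open sets U ∈ τ with x ∈ U, then check whether U ∩ (A ∖ {x}) ≠ ∅ for every such U.
  x = x27: open {x27} ∋ x has {x27} ∩ (A ∖ {x27}) = ∅, so x is NOT a limit point.
  x = x28: open {x28} ∋ x has {x28} ∩ (A ∖ {x28}) = ∅, so x is NOT a limit point.
  x = x29: open {x29} ∋ x has {x29} ∩ (A ∖ {x29}) = ∅, so x is NOT a limit point.
Collecting: A' = ∅.


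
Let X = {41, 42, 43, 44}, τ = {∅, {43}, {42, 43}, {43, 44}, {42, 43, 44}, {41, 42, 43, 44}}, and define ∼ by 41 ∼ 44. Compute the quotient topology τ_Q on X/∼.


X/∼ = {[41=44], [42], [43]}; |τ_Q| = 4.

Equivalence classes: [41=44], [42], [43].
Quotient map π: X → X/∼ sends 41 ↦ [41=44], 42 ↦ [42], 43 ↦ [43], 44 ↦ [41=44].
For each subset V ⊆ X/∼, compute π^{-1}(V) ⊆ X and check whether π^{-1}(V) ∈ τ. V is open in τ_Q iff π^{-1}(V) ∈ τ.
  V = {}: π^{-1}(V) = ∅ ∈ τ ✓.
  V = {[41=44]}: π^{-1}(V) = {41, 44} ∉ τ ✗.
  V = {[42]}: π^{-1}(V) = {42} ∉ τ ✗.
  V = {[41=44], [42]}: π^{-1}(V) = {41, 42, 44} ∉ τ ✗.
  V = {[43]}: π^{-1}(V) = {43} ∈ τ ✓.
  V = {[41=44], [43]}: π^{-1}(V) = {41, 43, 44} ∉ τ ✗.
  V = {[42], [43]}: π^{-1}(V) = {42, 43} ∈ τ ✓.
  V = {[41=44], [42], [43]}: π^{-1}(V) = {41, 42, 43, 44} ∈ τ ✓.
Open sets in the quotient: τ_Q = {{}, {[43]}, {[42], [43]}, {[41=44], [42], [43]}} (4 elements).


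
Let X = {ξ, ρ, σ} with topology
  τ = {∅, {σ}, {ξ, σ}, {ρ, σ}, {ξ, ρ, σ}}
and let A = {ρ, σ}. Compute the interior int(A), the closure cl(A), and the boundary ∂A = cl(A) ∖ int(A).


int(A) = {ρ, σ}, cl(A) = {ξ, ρ, σ}, ∂A = {ξ}.

Closed sets in (X, τ) are complements of opens:
  closed(X, τ) = {∅, {ξ}, {ρ}, {ξ, ρ}, {ξ, ρ, σ}}.
int(A) = ⋃ {U ∈ τ : U ⊆ A}. Opens contained in A: ∅, {σ}, {ρ, σ}.
Taking the union of these: int(A) = {ρ, σ}.
cl(A) = ⋂ {C closed : A ⊆ C}. Closed sets containing A: {ξ, ρ, σ}.
Intersecting these: cl(A) = {ξ, ρ, σ}.
∂A = cl(A) ∖ int(A) = {ξ, ρ, σ} ∖ {ρ, σ} = {ξ}.


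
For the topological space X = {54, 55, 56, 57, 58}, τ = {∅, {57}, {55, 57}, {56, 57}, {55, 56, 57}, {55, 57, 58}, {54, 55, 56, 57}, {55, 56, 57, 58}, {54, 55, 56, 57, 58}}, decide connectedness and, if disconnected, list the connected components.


(X, τ) is connected.

Find clopen sets (U ∈ τ with X ∖ U ∈ τ):
  U = ∅, X ∖ U = {54, 55, 56, 57, 58} — both open, so U is clopen.
  U = {54, 55, 56, 57, 58}, X ∖ U = ∅ — both open, so U is clopen.
Only trivial clopens (∅ and X) exist, so (X, τ) is connected.
Compute connected components by grouping points that agree on all clopens:
  component: {54, 55, 56, 57, 58}


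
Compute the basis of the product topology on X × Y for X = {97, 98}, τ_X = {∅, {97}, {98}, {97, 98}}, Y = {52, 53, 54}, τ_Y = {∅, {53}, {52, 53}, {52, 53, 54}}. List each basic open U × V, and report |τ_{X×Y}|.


Basis B = {∅ × ∅, {97} × {53}, {98} × {53}, {97} × {52, 53}, {97, 98} × {53}, {98} × {52, 53}, {97} × {52, 53, 54}, {98} × {52, 53, 54}, {97, 98} × {52, 53}, {97, 98} × {52, 53, 54}}; |τ_{X×Y}| = 16.

Enumerate products U × V with U ∈ τ_X, V ∈ τ_Y (deduplicated):
  ∅ × ∅ = {} (∅)
  {97} × {53} = {(97,53)}
  {98} × {53} = {(98,53)}
  {97} × {52, 53} = {(97,52), (97,53)}
  {97, 98} × {53} = {(97,53), (98,53)}
  {98} × {52, 53} = {(98,52), (98,53)}
  {97} × {52, 53, 54} = {(97,52), (97,53), (97,54)}
  {98} × {52, 53, 54} = {(98,52), (98,53), (98,54)}
  {97, 98} × {52, 53} = {(97,52), (97,53), (98,52), (98,53)}
  {97, 98} × {52, 53, 54} = {(97,52), (97,53), (97,54), (98,52), (98,53), (98,54)}
These 10 distinct sets form the basis B.
Close under arbitrary unions to get τ_{X×Y}; counting gives |τ_{X×Y}| = 16.


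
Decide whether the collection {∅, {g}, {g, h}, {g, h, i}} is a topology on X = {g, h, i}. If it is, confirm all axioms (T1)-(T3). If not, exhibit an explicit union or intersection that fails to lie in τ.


τ IS a topology on X.

Axiom (T1): ∅ ∈ τ? Yes; X ∈ τ? Yes.
Axiom (T2/T3): check pairwise unions and intersections of members of τ.
All pairwise intersections and unions checked — each lies in τ. Therefore τ satisfies (T1), (T2), (T3): it IS a topology on X.


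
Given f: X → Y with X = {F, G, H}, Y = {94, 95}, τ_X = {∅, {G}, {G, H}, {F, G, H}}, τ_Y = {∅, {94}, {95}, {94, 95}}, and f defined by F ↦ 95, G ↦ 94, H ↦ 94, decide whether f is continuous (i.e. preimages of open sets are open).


f is NOT continuous.

Compute f^{-1}(U) for each U ∈ τ_Y:
  U = ∅: f^{-1}(U) = ∅ ∈ τ_X ✓.
  U = {94}: f^{-1}(U) = {G, H} ∈ τ_X ✓.
  U = {95}: f^{-1}(U) = {F} ∉ τ_X ✗.
  U = {94, 95}: f^{-1}(U) = {F, G, H} ∈ τ_X ✓.
Found U = {95} with f^{-1}(U) = {F} not in τ_X. Therefore f is NOT continuous.


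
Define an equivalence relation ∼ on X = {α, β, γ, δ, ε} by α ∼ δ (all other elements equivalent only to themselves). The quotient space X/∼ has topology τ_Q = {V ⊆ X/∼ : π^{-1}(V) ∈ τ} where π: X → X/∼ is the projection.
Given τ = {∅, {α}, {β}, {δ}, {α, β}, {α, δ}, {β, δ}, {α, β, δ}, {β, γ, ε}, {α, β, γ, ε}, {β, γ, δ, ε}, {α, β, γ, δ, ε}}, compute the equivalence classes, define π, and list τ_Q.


X/∼ = {[α=δ], [β], [γ], [ε]}; |τ_Q| = 6.

Equivalence classes: [α=δ], [β], [γ], [ε].
Quotient map π: X → X/∼ sends α ↦ [α=δ], β ↦ [β], γ ↦ [γ], δ ↦ [α=δ], ε ↦ [ε].
For each subset V ⊆ X/∼, compute π^{-1}(V) ⊆ X and check whether π^{-1}(V) ∈ τ. V is open in τ_Q iff π^{-1}(V) ∈ τ.
  V = {}: π^{-1}(V) = ∅ ∈ τ ✓.
  V = {[α=δ]}: π^{-1}(V) = {α, δ} ∈ τ ✓.
  V = {[β]}: π^{-1}(V) = {β} ∈ τ ✓.
  V = {[α=δ], [β]}: π^{-1}(V) = {α, β, δ} ∈ τ ✓.
  V = {[γ]}: π^{-1}(V) = {γ} ∉ τ ✗.
  V = {[α=δ], [γ]}: π^{-1}(V) = {α, γ, δ} ∉ τ ✗.
  V = {[β], [γ]}: π^{-1}(V) = {β, γ} ∉ τ ✗.
  V = {[α=δ], [β], [γ]}: π^{-1}(V) = {α, β, γ, δ} ∉ τ ✗.
  V = {[ε]}: π^{-1}(V) = {ε} ∉ τ ✗.
  V = {[α=δ], [ε]}: π^{-1}(V) = {α, δ, ε} ∉ τ ✗.
  V = {[β], [ε]}: π^{-1}(V) = {β, ε} ∉ τ ✗.
  V = {[α=δ], [β], [ε]}: π^{-1}(V) = {α, β, δ, ε} ∉ τ ✗.
  V = {[γ], [ε]}: π^{-1}(V) = {γ, ε} ∉ τ ✗.
  V = {[α=δ], [γ], [ε]}: π^{-1}(V) = {α, γ, δ, ε} ∉ τ ✗.
  V = {[β], [γ], [ε]}: π^{-1}(V) = {β, γ, ε} ∈ τ ✓.
  V = {[α=δ], [β], [γ], [ε]}: π^{-1}(V) = {α, β, γ, δ, ε} ∈ τ ✓.
Open sets in the quotient: τ_Q = {{}, {[α=δ]}, {[β]}, {[α=δ], [β]}, {[β], [γ], [ε]}, {[α=δ], [β], [γ], [ε]}} (6 elements).


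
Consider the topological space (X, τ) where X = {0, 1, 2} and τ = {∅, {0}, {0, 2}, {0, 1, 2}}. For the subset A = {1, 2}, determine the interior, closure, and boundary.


int(A) = ∅, cl(A) = {1, 2}, ∂A = {1, 2}.

Closed sets in (X, τ) are complements of opens:
  closed(X, τ) = {∅, {1}, {1, 2}, {0, 1, 2}}.
int(A) = ⋃ {U ∈ τ : U ⊆ A}. Opens contained in A: ∅.
Taking the union of these: int(A) = ∅.
cl(A) = ⋂ {C closed : A ⊆ C}. Closed sets containing A: {1, 2}, {0, 1, 2}.
Intersecting these: cl(A) = {1, 2}.
∂A = cl(A) ∖ int(A) = {1, 2} ∖ ∅ = {1, 2}.


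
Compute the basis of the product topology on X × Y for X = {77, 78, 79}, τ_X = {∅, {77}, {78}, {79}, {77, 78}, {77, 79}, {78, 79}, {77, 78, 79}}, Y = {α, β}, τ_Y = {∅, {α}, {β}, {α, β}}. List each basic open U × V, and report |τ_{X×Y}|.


Basis B = {∅ × ∅, {77} × {α}, {77} × {β}, {78} × {α}, {78} × {β}, {79} × {α}, {79} × {β}, {77} × {α, β}, {77, 78} × {α}, {77, 79} × {α}, {77, 78} × {β}, {77, 79} × {β}, {78} × {α, β}, {78, 79} × {α}, {78, 79} × {β}, {79} × {α, β}, {77, 78, 79} × {α}, {77, 78, 79} × {β}, {77, 78} × {α, β}, {77, 79} × {α, β}, {78, 79} × {α, β}, {77, 78, 79} × {α, β}}; |τ_{X×Y}| = 64.

Enumerate products U × V with U ∈ τ_X, V ∈ τ_Y (deduplicated):
  ∅ × ∅ = {} (∅)
  {77} × {α} = {(77,α)}
  {77} × {β} = {(77,β)}
  {78} × {α} = {(78,α)}
  {78} × {β} = {(78,β)}
  {79} × {α} = {(79,α)}
  {79} × {β} = {(79,β)}
  {77} × {α, β} = {(77,α), (77,β)}
  {77, 78} × {α} = {(77,α), (78,α)}
  {77, 79} × {α} = {(77,α), (79,α)}
  {77, 78} × {β} = {(77,β), (78,β)}
  {77, 79} × {β} = {(77,β), (79,β)}
  {78} × {α, β} = {(78,α), (78,β)}
  {78, 79} × {α} = {(78,α), (79,α)}
  {78, 79} × {β} = {(78,β), (79,β)}
  {79} × {α, β} = {(79,α), (79,β)}
  {77, 78, 79} × {α} = {(77,α), (78,α), (79,α)}
  {77, 78, 79} × {β} = {(77,β), (78,β), (79,β)}
  {77, 78} × {α, β} = {(77,α), (77,β), (78,α), (78,β)}
  {77, 79} × {α, β} = {(77,α), (77,β), (79,α), (79,β)}
  {78, 79} × {α, β} = {(78,α), (78,β), (79,α), (79,β)}
  {77, 78, 79} × {α, β} = {(77,α), (77,β), (78,α), (78,β), (79,α), (79,β)}
These 22 distinct sets form the basis B.
Close under arbitrary unions to get τ_{X×Y}; counting gives |τ_{X×Y}| = 64.


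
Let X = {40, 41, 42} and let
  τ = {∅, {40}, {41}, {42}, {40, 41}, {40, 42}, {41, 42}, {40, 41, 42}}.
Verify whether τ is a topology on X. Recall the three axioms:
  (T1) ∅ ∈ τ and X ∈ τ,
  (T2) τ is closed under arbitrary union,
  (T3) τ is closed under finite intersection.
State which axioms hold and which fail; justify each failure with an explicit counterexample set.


τ IS a topology on X.

Axiom (T1): ∅ ∈ τ? Yes; X ∈ τ? Yes.
Axiom (T2/T3): check pairwise unions and intersections of members of τ.
All pairwise intersections and unions checked — each lies in τ. Therefore τ satisfies (T1), (T2), (T3): it IS a topology on X.


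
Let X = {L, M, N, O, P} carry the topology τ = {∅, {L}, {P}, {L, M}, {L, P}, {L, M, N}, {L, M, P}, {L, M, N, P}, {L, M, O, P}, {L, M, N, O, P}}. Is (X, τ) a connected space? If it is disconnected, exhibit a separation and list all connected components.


(X, τ) is connected.

Find clopen sets (U ∈ τ with X ∖ U ∈ τ):
  U = ∅, X ∖ U = {L, M, N, O, P} — both open, so U is clopen.
  U = {L, M, N, O, P}, X ∖ U = ∅ — both open, so U is clopen.
Only trivial clopens (∅ and X) exist, so (X, τ) is connected.
Compute connected components by grouping points that agree on all clopens:
  component: {L, M, N, O, P}


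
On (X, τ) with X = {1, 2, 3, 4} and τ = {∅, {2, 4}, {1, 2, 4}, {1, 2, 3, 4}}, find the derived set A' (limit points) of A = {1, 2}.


A' = {1, 3, 4}

For each x ∈ X, list the open sets U ∈ τ with x ∈ U, then check whether U ∩ (A ∖ {x}) ≠ ∅ for every such U.
  x = 1: opens ∋ x are {1, 2, 4}, {1, 2, 3, 4}; each meets A ∖ {1}, so x IS a limit point.
  x = 2: open {2, 4} ∋ x has {2, 4} ∩ (A ∖ {2}) = ∅, so x is NOT a limit point.
  x = 3: opens ∋ x are {1, 2, 3, 4}; each meets A ∖ {3}, so x IS a limit point.
  x = 4: opens ∋ x are {2, 4}, {1, 2, 4}, {1, 2, 3, 4}; each meets A ∖ {4}, so x IS a limit point.
Collecting: A' = {1, 3, 4}.


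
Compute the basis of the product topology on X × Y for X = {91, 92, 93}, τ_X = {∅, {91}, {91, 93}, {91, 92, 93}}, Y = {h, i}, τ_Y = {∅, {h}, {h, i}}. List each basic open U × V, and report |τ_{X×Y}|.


Basis B = {∅ × ∅, {91} × {h}, {91} × {h, i}, {91, 93} × {h}, {91, 92, 93} × {h}, {91, 93} × {h, i}, {91, 92, 93} × {h, i}}; |τ_{X×Y}| = 10.

Enumerate products U × V with U ∈ τ_X, V ∈ τ_Y (deduplicated):
  ∅ × ∅ = {} (∅)
  {91} × {h} = {(91,h)}
  {91} × {h, i} = {(91,h), (91,i)}
  {91, 93} × {h} = {(91,h), (93,h)}
  {91, 92, 93} × {h} = {(91,h), (92,h), (93,h)}
  {91, 93} × {h, i} = {(91,h), (91,i), (93,h), (93,i)}
  {91, 92, 93} × {h, i} = {(91,h), (91,i), (92,h), (92,i), (93,h), (93,i)}
These 7 distinct sets form the basis B.
Close under arbitrary unions to get τ_{X×Y}; counting gives |τ_{X×Y}| = 10.


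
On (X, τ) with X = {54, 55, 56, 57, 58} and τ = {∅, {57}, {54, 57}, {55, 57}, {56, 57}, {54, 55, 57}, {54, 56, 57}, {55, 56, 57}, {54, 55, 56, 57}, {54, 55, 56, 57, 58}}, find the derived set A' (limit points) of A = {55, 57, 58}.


A' = {54, 55, 56, 58}

For each x ∈ X, list the open sets U ∈ τ with x ∈ U, then check whether U ∩ (A ∖ {x}) ≠ ∅ for every such U.
  x = 54: opens ∋ x are {54, 57}, {54, 55, 57}, {54, 56, 57}, {54, 55, 56, 57}, {54, 55, 56, 57, 58}; each meets A ∖ {54}, so x IS a limit point.
  x = 55: opens ∋ x are {55, 57}, {54, 55, 57}, {55, 56, 57}, {54, 55, 56, 57}, {54, 55, 56, 57, 58}; each meets A ∖ {55}, so x IS a limit point.
  x = 56: opens ∋ x are {56, 57}, {54, 56, 57}, {55, 56, 57}, {54, 55, 56, 57}, {54, 55, 56, 57, 58}; each meets A ∖ {56}, so x IS a limit point.
  x = 57: open {57} ∋ x has {57} ∩ (A ∖ {57}) = ∅, so x is NOT a limit point.
  x = 58: opens ∋ x are {54, 55, 56, 57, 58}; each meets A ∖ {58}, so x IS a limit point.
Collecting: A' = {54, 55, 56, 58}.


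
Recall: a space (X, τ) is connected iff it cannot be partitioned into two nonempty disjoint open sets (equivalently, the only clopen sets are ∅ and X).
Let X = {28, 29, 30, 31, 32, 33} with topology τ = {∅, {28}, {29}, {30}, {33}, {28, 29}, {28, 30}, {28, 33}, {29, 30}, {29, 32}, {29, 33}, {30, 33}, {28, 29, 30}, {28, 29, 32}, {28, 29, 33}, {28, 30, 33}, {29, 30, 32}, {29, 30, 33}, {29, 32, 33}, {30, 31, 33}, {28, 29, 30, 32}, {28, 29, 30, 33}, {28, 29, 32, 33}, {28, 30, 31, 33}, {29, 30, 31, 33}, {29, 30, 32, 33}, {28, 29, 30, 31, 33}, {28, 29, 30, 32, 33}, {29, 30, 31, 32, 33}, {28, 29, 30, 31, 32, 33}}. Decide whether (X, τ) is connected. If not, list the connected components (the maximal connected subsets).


(X, τ) is disconnected; components = [{28}, {29, 32}, {30, 31, 33}].

Find clopen sets (U ∈ τ with X ∖ U ∈ τ):
  U = ∅, X ∖ U = {28, 29, 30, 31, 32, 33} — both open, so U is clopen.
  U = {28}, X ∖ U = {29, 30, 31, 32, 33} — both open, so U is clopen.
  U = {29, 32}, X ∖ U = {28, 30, 31, 33} — both open, so U is clopen.
  U = {28, 29, 32}, X ∖ U = {30, 31, 33} — both open, so U is clopen.
  U = {30, 31, 33}, X ∖ U = {28, 29, 32} — both open, so U is clopen.
  U = {28, 30, 31, 33}, X ∖ U = {29, 32} — both open, so U is clopen.
  U = {29, 30, 31, 32, 33}, X ∖ U = {28} — both open, so U is clopen.
  U = {28, 29, 30, 31, 32, 33}, X ∖ U = ∅ — both open, so U is clopen.
Nontrivial clopen(s) exist: e.g. {28, 29, 32}. So (X, τ) is disconnected.
Compute connected components by grouping points that agree on all clopens:
  component: {28}
  component: {29, 32}
  component: {30, 31, 33}


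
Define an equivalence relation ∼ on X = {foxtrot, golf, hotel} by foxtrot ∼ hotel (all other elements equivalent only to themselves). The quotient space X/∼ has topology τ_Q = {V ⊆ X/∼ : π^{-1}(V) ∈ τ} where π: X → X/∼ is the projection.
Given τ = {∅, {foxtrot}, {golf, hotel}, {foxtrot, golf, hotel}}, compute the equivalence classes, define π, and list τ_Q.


X/∼ = {[foxtrot=hotel], [golf]}; |τ_Q| = 2.

Equivalence classes: [foxtrot=hotel], [golf].
Quotient map π: X → X/∼ sends foxtrot ↦ [foxtrot=hotel], golf ↦ [golf], hotel ↦ [foxtrot=hotel].
For each subset V ⊆ X/∼, compute π^{-1}(V) ⊆ X and check whether π^{-1}(V) ∈ τ. V is open in τ_Q iff π^{-1}(V) ∈ τ.
  V = {}: π^{-1}(V) = ∅ ∈ τ ✓.
  V = {[foxtrot=hotel]}: π^{-1}(V) = {foxtrot, hotel} ∉ τ ✗.
  V = {[golf]}: π^{-1}(V) = {golf} ∉ τ ✗.
  V = {[foxtrot=hotel], [golf]}: π^{-1}(V) = {foxtrot, golf, hotel} ∈ τ ✓.
Open sets in the quotient: τ_Q = {{}, {[foxtrot=hotel], [golf]}} (2 elements).


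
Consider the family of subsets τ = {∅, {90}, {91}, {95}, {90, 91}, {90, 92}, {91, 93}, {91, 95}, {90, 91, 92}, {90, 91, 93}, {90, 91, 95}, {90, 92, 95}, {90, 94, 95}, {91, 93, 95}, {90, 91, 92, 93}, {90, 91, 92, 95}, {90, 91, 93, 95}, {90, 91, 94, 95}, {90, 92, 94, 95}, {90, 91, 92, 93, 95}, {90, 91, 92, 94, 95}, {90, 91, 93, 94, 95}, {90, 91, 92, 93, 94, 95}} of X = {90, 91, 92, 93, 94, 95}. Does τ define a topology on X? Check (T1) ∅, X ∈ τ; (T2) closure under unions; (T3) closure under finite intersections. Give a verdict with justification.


τ is NOT a topology on X.

Axiom (T1): ∅ ∈ τ? Yes; X ∈ τ? Yes.
Axiom (T2/T3): check pairwise unions and intersections of members of τ.
Counterexample for (T2): {90} ∪ {95} = {90, 95} ∉ τ. Therefore τ is NOT a topology.


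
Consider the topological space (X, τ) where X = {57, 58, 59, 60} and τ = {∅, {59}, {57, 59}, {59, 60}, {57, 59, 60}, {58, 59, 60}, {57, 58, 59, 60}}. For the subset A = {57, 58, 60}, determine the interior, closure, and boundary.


int(A) = ∅, cl(A) = {57, 58, 60}, ∂A = {57, 58, 60}.

Closed sets in (X, τ) are complements of opens:
  closed(X, τ) = {∅, {57}, {58}, {57, 58}, {58, 60}, {57, 58, 60}, {57, 58, 59, 60}}.
int(A) = ⋃ {U ∈ τ : U ⊆ A}. Opens contained in A: ∅.
Taking the union of these: int(A) = ∅.
cl(A) = ⋂ {C closed : A ⊆ C}. Closed sets containing A: {57, 58, 60}, {57, 58, 59, 60}.
Intersecting these: cl(A) = {57, 58, 60}.
∂A = cl(A) ∖ int(A) = {57, 58, 60} ∖ ∅ = {57, 58, 60}.


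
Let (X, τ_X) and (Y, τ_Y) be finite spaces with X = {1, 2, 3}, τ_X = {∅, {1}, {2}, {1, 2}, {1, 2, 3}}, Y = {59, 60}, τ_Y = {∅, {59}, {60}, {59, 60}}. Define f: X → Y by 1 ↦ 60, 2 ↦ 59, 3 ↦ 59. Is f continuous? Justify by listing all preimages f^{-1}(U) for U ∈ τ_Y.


f is NOT continuous.

Compute f^{-1}(U) for each U ∈ τ_Y:
  U = ∅: f^{-1}(U) = ∅ ∈ τ_X ✓.
  U = {59}: f^{-1}(U) = {2, 3} ∉ τ_X ✗.
  U = {60}: f^{-1}(U) = {1} ∈ τ_X ✓.
  U = {59, 60}: f^{-1}(U) = {1, 2, 3} ∈ τ_X ✓.
Found U = {59} with f^{-1}(U) = {2, 3} not in τ_X. Therefore f is NOT continuous.


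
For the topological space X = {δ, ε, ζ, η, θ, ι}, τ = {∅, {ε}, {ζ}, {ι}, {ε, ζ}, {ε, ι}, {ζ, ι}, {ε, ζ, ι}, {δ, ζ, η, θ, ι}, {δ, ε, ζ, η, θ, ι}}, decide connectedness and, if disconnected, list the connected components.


(X, τ) is disconnected; components = [{ε}, {δ, ζ, η, θ, ι}].

Find clopen sets (U ∈ τ with X ∖ U ∈ τ):
  U = ∅, X ∖ U = {δ, ε, ζ, η, θ, ι} — both open, so U is clopen.
  U = {ε}, X ∖ U = {δ, ζ, η, θ, ι} — both open, so U is clopen.
  U = {δ, ζ, η, θ, ι}, X ∖ U = {ε} — both open, so U is clopen.
  U = {δ, ε, ζ, η, θ, ι}, X ∖ U = ∅ — both open, so U is clopen.
Nontrivial clopen(s) exist: e.g. {ε}. So (X, τ) is disconnected.
Compute connected components by grouping points that agree on all clopens:
  component: {ε}
  component: {δ, ζ, η, θ, ι}


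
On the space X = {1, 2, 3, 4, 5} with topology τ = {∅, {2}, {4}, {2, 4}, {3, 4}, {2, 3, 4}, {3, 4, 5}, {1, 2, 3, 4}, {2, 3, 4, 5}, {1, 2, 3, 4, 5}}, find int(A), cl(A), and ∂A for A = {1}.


int(A) = ∅, cl(A) = {1}, ∂A = {1}.

Closed sets in (X, τ) are complements of opens:
  closed(X, τ) = {∅, {1}, {5}, {1, 2}, {1, 5}, {1, 2, 5}, {1, 3, 5}, {1, 2, 3, 5}, {1, 3, 4, 5}, {1, 2, 3, 4, 5}}.
int(A) = ⋃ {U ∈ τ : U ⊆ A}. Opens contained in A: ∅.
Taking the union of these: int(A) = ∅.
cl(A) = ⋂ {C closed : A ⊆ C}. Closed sets containing A: {1}, {1, 2}, {1, 5}, {1, 2, 5}, {1, 3, 5}, {1, 2, 3, 5}, {1, 3, 4, 5}, {1, 2, 3, 4, 5}.
Intersecting these: cl(A) = {1}.
∂A = cl(A) ∖ int(A) = {1} ∖ ∅ = {1}.


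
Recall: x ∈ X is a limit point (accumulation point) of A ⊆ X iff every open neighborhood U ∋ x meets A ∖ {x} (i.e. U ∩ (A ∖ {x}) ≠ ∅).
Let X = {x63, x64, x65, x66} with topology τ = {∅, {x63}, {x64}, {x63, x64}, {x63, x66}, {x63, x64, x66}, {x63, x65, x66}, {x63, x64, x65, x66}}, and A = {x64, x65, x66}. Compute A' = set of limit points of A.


A' = {x65}

For each x ∈ X, list the open sets U ∈ τ with x ∈ U, then check whether U ∩ (A ∖ {x}) ≠ ∅ for every such U.
  x = x63: open {x63} ∋ x has {x63} ∩ (A ∖ {x63}) = ∅, so x is NOT a limit point.
  x = x64: open {x64} ∋ x has {x64} ∩ (A ∖ {x64}) = ∅, so x is NOT a limit point.
  x = x65: opens ∋ x are {x63, x65, x66}, {x63, x64, x65, x66}; each meets A ∖ {x65}, so x IS a limit point.
  x = x66: open {x63, x66} ∋ x has {x63, x66} ∩ (A ∖ {x66}) = ∅, so x is NOT a limit point.
Collecting: A' = {x65}.


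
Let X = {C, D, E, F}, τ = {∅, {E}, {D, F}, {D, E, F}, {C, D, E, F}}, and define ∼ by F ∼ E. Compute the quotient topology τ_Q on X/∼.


X/∼ = {[C], [D], [E=F]}; |τ_Q| = 3.

Equivalence classes: [C], [D], [E=F].
Quotient map π: X → X/∼ sends C ↦ [C], D ↦ [D], E ↦ [E=F], F ↦ [E=F].
For each subset V ⊆ X/∼, compute π^{-1}(V) ⊆ X and check whether π^{-1}(V) ∈ τ. V is open in τ_Q iff π^{-1}(V) ∈ τ.
  V = {}: π^{-1}(V) = ∅ ∈ τ ✓.
  V = {[C]}: π^{-1}(V) = {C} ∉ τ ✗.
  V = {[D]}: π^{-1}(V) = {D} ∉ τ ✗.
  V = {[C], [D]}: π^{-1}(V) = {C, D} ∉ τ ✗.
  V = {[E=F]}: π^{-1}(V) = {E, F} ∉ τ ✗.
  V = {[C], [E=F]}: π^{-1}(V) = {C, E, F} ∉ τ ✗.
  V = {[D], [E=F]}: π^{-1}(V) = {D, E, F} ∈ τ ✓.
  V = {[C], [D], [E=F]}: π^{-1}(V) = {C, D, E, F} ∈ τ ✓.
Open sets in the quotient: τ_Q = {{}, {[D], [E=F]}, {[C], [D], [E=F]}} (3 elements).


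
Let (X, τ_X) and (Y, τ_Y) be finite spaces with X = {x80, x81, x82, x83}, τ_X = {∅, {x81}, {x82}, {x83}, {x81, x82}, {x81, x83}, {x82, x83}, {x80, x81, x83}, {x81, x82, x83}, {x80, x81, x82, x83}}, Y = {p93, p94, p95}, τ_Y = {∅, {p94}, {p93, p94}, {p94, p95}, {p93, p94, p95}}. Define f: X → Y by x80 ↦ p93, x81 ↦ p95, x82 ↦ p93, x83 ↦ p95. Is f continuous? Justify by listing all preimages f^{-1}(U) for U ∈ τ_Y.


f is NOT continuous.

Compute f^{-1}(U) for each U ∈ τ_Y:
  U = ∅: f^{-1}(U) = ∅ ∈ τ_X ✓.
  U = {p94}: f^{-1}(U) = ∅ ∈ τ_X ✓.
  U = {p93, p94}: f^{-1}(U) = {x80, x82} ∉ τ_X ✗.
  U = {p94, p95}: f^{-1}(U) = {x81, x83} ∈ τ_X ✓.
  U = {p93, p94, p95}: f^{-1}(U) = {x80, x81, x82, x83} ∈ τ_X ✓.
Found U = {p93, p94} with f^{-1}(U) = {x80, x82} not in τ_X. Therefore f is NOT continuous.


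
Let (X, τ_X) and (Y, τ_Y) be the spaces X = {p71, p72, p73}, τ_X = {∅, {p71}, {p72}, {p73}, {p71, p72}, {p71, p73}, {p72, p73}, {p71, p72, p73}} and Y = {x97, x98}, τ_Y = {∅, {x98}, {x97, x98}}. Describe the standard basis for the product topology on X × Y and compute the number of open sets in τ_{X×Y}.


Basis B = {∅ × ∅, {p71} × {x98}, {p72} × {x98}, {p73} × {x98}, {p71} × {x97, x98}, {p71, p72} × {x98}, {p71, p73} × {x98}, {p72} × {x97, x98}, {p72, p73} × {x98}, {p73} × {x97, x98}, {p71, p72, p73} × {x98}, {p71, p72} × {x97, x98}, {p71, p73} × {x97, x98}, {p72, p73} × {x97, x98}, {p71, p72, p73} × {x97, x98}}; |τ_{X×Y}| = 27.

Enumerate products U × V with U ∈ τ_X, V ∈ τ_Y (deduplicated):
  ∅ × ∅ = {} (∅)
  {p71} × {x98} = {(p71,x98)}
  {p72} × {x98} = {(p72,x98)}
  {p73} × {x98} = {(p73,x98)}
  {p71} × {x97, x98} = {(p71,x97), (p71,x98)}
  {p71, p72} × {x98} = {(p71,x98), (p72,x98)}
  {p71, p73} × {x98} = {(p71,x98), (p73,x98)}
  {p72} × {x97, x98} = {(p72,x97), (p72,x98)}
  {p72, p73} × {x98} = {(p72,x98), (p73,x98)}
  {p73} × {x97, x98} = {(p73,x97), (p73,x98)}
  {p71, p72, p73} × {x98} = {(p71,x98), (p72,x98), (p73,x98)}
  {p71, p72} × {x97, x98} = {(p71,x97), (p71,x98), (p72,x97), (p72,x98)}
  {p71, p73} × {x97, x98} = {(p71,x97), (p71,x98), (p73,x97), (p73,x98)}
  {p72, p73} × {x97, x98} = {(p72,x97), (p72,x98), (p73,x97), (p73,x98)}
  {p71, p72, p73} × {x97, x98} = {(p71,x97), (p71,x98), (p72,x97), (p72,x98), (p73,x97), (p73,x98)}
These 15 distinct sets form the basis B.
Close under arbitrary unions to get τ_{X×Y}; counting gives |τ_{X×Y}| = 27.


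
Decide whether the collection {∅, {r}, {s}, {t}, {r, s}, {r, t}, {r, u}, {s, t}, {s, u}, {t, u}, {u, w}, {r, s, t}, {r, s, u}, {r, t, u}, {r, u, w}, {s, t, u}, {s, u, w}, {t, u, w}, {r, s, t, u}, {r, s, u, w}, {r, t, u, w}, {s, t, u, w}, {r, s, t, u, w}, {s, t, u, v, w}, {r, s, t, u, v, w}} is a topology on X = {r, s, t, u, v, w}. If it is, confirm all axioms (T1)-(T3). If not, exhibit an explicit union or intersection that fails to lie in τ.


τ is NOT a topology on X.

Axiom (T1): ∅ ∈ τ? Yes; X ∈ τ? Yes.
Axiom (T2/T3): check pairwise unions and intersections of members of τ.
Counterexample for (T3): {r, u} ∩ {s, u} = {u} ∉ τ. Therefore τ is NOT a topology.


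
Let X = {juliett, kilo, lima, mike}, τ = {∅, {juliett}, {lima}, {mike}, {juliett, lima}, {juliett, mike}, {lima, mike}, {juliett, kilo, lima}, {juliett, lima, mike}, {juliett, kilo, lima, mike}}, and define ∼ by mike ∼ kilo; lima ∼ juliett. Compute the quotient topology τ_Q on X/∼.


X/∼ = {[juliett=lima], [kilo=mike]}; |τ_Q| = 3.

Equivalence classes: [juliett=lima], [kilo=mike].
Quotient map π: X → X/∼ sends juliett ↦ [juliett=lima], kilo ↦ [kilo=mike], lima ↦ [juliett=lima], mike ↦ [kilo=mike].
For each subset V ⊆ X/∼, compute π^{-1}(V) ⊆ X and check whether π^{-1}(V) ∈ τ. V is open in τ_Q iff π^{-1}(V) ∈ τ.
  V = {}: π^{-1}(V) = ∅ ∈ τ ✓.
  V = {[juliett=lima]}: π^{-1}(V) = {juliett, lima} ∈ τ ✓.
  V = {[kilo=mike]}: π^{-1}(V) = {kilo, mike} ∉ τ ✗.
  V = {[juliett=lima], [kilo=mike]}: π^{-1}(V) = {juliett, kilo, lima, mike} ∈ τ ✓.
Open sets in the quotient: τ_Q = {{}, {[juliett=lima]}, {[juliett=lima], [kilo=mike]}} (3 elements).


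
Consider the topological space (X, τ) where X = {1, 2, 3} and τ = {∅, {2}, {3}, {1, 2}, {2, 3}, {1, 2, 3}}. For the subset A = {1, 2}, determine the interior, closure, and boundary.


int(A) = {1, 2}, cl(A) = {1, 2}, ∂A = ∅.

Closed sets in (X, τ) are complements of opens:
  closed(X, τ) = {∅, {1}, {3}, {1, 2}, {1, 3}, {1, 2, 3}}.
int(A) = ⋃ {U ∈ τ : U ⊆ A}. Opens contained in A: ∅, {2}, {1, 2}.
Taking the union of these: int(A) = {1, 2}.
cl(A) = ⋂ {C closed : A ⊆ C}. Closed sets containing A: {1, 2}, {1, 2, 3}.
Intersecting these: cl(A) = {1, 2}.
∂A = cl(A) ∖ int(A) = {1, 2} ∖ {1, 2} = ∅.


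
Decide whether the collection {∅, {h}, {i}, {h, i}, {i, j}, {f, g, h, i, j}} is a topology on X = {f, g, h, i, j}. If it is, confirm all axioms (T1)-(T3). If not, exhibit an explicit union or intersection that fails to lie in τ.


τ is NOT a topology on X.

Axiom (T1): ∅ ∈ τ? Yes; X ∈ τ? Yes.
Axiom (T2/T3): check pairwise unions and intersections of members of τ.
Counterexample for (T2): {h} ∪ {i, j} = {h, i, j} ∉ τ. Therefore τ is NOT a topology.


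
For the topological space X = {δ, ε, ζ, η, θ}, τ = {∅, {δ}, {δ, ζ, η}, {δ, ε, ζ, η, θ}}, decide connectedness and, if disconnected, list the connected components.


(X, τ) is connected.

Find clopen sets (U ∈ τ with X ∖ U ∈ τ):
  U = ∅, X ∖ U = {δ, ε, ζ, η, θ} — both open, so U is clopen.
  U = {δ, ε, ζ, η, θ}, X ∖ U = ∅ — both open, so U is clopen.
Only trivial clopens (∅ and X) exist, so (X, τ) is connected.
Compute connected components by grouping points that agree on all clopens:
  component: {δ, ε, ζ, η, θ}


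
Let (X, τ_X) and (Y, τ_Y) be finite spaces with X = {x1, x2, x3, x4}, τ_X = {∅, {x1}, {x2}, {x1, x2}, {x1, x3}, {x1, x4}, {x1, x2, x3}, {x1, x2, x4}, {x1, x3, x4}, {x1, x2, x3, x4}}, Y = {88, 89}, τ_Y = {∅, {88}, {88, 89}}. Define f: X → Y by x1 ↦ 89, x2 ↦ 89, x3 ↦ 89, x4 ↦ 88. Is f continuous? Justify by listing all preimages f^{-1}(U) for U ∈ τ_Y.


f is NOT continuous.

Compute f^{-1}(U) for each U ∈ τ_Y:
  U = ∅: f^{-1}(U) = ∅ ∈ τ_X ✓.
  U = {88}: f^{-1}(U) = {x4} ∉ τ_X ✗.
  U = {88, 89}: f^{-1}(U) = {x1, x2, x3, x4} ∈ τ_X ✓.
Found U = {88} with f^{-1}(U) = {x4} not in τ_X. Therefore f is NOT continuous.


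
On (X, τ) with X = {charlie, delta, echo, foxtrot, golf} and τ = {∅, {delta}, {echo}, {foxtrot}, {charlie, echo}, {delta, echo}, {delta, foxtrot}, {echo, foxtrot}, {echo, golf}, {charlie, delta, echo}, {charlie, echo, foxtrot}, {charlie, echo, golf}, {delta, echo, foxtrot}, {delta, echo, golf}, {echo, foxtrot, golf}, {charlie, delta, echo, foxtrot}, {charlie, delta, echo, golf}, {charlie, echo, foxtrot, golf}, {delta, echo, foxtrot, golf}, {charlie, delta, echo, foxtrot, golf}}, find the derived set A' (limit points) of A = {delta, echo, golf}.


A' = {charlie, golf}

For each x ∈ X, list the open sets U ∈ τ with x ∈ U, then check whether U ∩ (A ∖ {x}) ≠ ∅ for every such U.
  x = charlie: opens ∋ x are {charlie, echo}, {charlie, delta, echo}, {charlie, echo, foxtrot}, {charlie, echo, golf}, {charlie, delta, echo, foxtrot}, {charlie, delta, echo, golf}, {charlie, echo, foxtrot, golf}, {charlie, delta, echo, foxtrot, golf}; each meets A ∖ {charlie}, so x IS a limit point.
  x = delta: open {delta} ∋ x has {delta} ∩ (A ∖ {delta}) = ∅, so x is NOT a limit point.
  x = echo: open {echo} ∋ x has {echo} ∩ (A ∖ {echo}) = ∅, so x is NOT a limit point.
  x = foxtrot: open {foxtrot} ∋ x has {foxtrot} ∩ (A ∖ {foxtrot}) = ∅, so x is NOT a limit point.
  x = golf: opens ∋ x are {echo, golf}, {charlie, echo, golf}, {delta, echo, golf}, {echo, foxtrot, golf}, {charlie, delta, echo, golf}, {charlie, echo, foxtrot, golf}, {delta, echo, foxtrot, golf}, {charlie, delta, echo, foxtrot, golf}; each meets A ∖ {golf}, so x IS a limit point.
Collecting: A' = {charlie, golf}.


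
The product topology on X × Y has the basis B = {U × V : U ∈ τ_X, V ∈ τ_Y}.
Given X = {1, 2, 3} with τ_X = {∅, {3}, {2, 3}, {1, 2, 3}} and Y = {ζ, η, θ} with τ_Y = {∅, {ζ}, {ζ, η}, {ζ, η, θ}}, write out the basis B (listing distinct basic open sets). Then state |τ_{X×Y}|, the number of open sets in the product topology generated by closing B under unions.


Basis B = {∅ × ∅, {3} × {ζ}, {2, 3} × {ζ}, {3} × {ζ, η}, {1, 2, 3} × {ζ}, {3} × {ζ, η, θ}, {2, 3} × {ζ, η}, {1, 2, 3} × {ζ, η}, {2, 3} × {ζ, η, θ}, {1, 2, 3} × {ζ, η, θ}}; |τ_{X×Y}| = 20.

Enumerate products U × V with U ∈ τ_X, V ∈ τ_Y (deduplicated):
  ∅ × ∅ = {} (∅)
  {3} × {ζ} = {(3,ζ)}
  {2, 3} × {ζ} = {(2,ζ), (3,ζ)}
  {3} × {ζ, η} = {(3,ζ), (3,η)}
  {1, 2, 3} × {ζ} = {(1,ζ), (2,ζ), (3,ζ)}
  {3} × {ζ, η, θ} = {(3,ζ), (3,η), (3,θ)}
  {2, 3} × {ζ, η} = {(2,ζ), (2,η), (3,ζ), (3,η)}
  {1, 2, 3} × {ζ, η} = {(1,ζ), (1,η), (2,ζ), (2,η), (3,ζ), (3,η)}
  {2, 3} × {ζ, η, θ} = {(2,ζ), (2,η), (2,θ), (3,ζ), (3,η), (3,θ)}
  {1, 2, 3} × {ζ, η, θ} = {(1,ζ), (1,η), (1,θ), (2,ζ), (2,η), (2,θ), (3,ζ), (3,η), (3,θ)}
These 10 distinct sets form the basis B.
Close under arbitrary unions to get τ_{X×Y}; counting gives |τ_{X×Y}| = 20.


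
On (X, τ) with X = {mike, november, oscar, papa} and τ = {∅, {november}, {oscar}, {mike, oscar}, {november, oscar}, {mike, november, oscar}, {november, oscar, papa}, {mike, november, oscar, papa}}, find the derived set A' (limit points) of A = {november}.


A' = {papa}

For each x ∈ X, list the open sets U ∈ τ with x ∈ U, then check whether U ∩ (A ∖ {x}) ≠ ∅ for every such U.
  x = mike: open {mike, oscar} ∋ x has {mike, oscar} ∩ (A ∖ {mike}) = ∅, so x is NOT a limit point.
  x = november: open {november} ∋ x has {november} ∩ (A ∖ {november}) = ∅, so x is NOT a limit point.
  x = oscar: open {oscar} ∋ x has {oscar} ∩ (A ∖ {oscar}) = ∅, so x is NOT a limit point.
  x = papa: opens ∋ x are {november, oscar, papa}, {mike, november, oscar, papa}; each meets A ∖ {papa}, so x IS a limit point.
Collecting: A' = {papa}.


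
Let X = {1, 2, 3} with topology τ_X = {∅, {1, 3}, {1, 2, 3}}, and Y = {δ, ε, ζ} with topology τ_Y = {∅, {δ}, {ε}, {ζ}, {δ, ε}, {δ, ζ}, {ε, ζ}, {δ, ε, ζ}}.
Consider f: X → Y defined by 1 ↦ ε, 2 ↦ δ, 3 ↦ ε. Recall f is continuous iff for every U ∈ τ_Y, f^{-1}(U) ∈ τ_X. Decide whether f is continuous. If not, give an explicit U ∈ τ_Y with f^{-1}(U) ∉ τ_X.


f is NOT continuous.

Compute f^{-1}(U) for each U ∈ τ_Y:
  U = ∅: f^{-1}(U) = ∅ ∈ τ_X ✓.
  U = {δ}: f^{-1}(U) = {2} ∉ τ_X ✗.
  U = {ε}: f^{-1}(U) = {1, 3} ∈ τ_X ✓.
  U = {ζ}: f^{-1}(U) = ∅ ∈ τ_X ✓.
  U = {δ, ε}: f^{-1}(U) = {1, 2, 3} ∈ τ_X ✓.
  U = {δ, ζ}: f^{-1}(U) = {2} ∉ τ_X ✗.
  U = {ε, ζ}: f^{-1}(U) = {1, 3} ∈ τ_X ✓.
  U = {δ, ε, ζ}: f^{-1}(U) = {1, 2, 3} ∈ τ_X ✓.
Found U = {δ} with f^{-1}(U) = {2} not in τ_X. Therefore f is NOT continuous.


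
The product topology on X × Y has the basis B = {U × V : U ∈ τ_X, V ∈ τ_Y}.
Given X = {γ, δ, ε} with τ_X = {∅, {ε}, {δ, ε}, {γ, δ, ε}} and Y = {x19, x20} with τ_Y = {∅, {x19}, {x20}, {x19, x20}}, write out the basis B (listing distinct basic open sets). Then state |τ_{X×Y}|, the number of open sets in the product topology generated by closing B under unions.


Basis B = {∅ × ∅, {ε} × {x19}, {ε} × {x20}, {δ, ε} × {x19}, {δ, ε} × {x20}, {ε} × {x19, x20}, {γ, δ, ε} × {x19}, {γ, δ, ε} × {x20}, {δ, ε} × {x19, x20}, {γ, δ, ε} × {x19, x20}}; |τ_{X×Y}| = 16.

Enumerate products U × V with U ∈ τ_X, V ∈ τ_Y (deduplicated):
  ∅ × ∅ = {} (∅)
  {ε} × {x19} = {(ε,x19)}
  {ε} × {x20} = {(ε,x20)}
  {δ, ε} × {x19} = {(δ,x19), (ε,x19)}
  {δ, ε} × {x20} = {(δ,x20), (ε,x20)}
  {ε} × {x19, x20} = {(ε,x19), (ε,x20)}
  {γ, δ, ε} × {x19} = {(γ,x19), (δ,x19), (ε,x19)}
  {γ, δ, ε} × {x20} = {(γ,x20), (δ,x20), (ε,x20)}
  {δ, ε} × {x19, x20} = {(δ,x19), (δ,x20), (ε,x19), (ε,x20)}
  {γ, δ, ε} × {x19, x20} = {(γ,x19), (γ,x20), (δ,x19), (δ,x20), (ε,x19), (ε,x20)}
These 10 distinct sets form the basis B.
Close under arbitrary unions to get τ_{X×Y}; counting gives |τ_{X×Y}| = 16.


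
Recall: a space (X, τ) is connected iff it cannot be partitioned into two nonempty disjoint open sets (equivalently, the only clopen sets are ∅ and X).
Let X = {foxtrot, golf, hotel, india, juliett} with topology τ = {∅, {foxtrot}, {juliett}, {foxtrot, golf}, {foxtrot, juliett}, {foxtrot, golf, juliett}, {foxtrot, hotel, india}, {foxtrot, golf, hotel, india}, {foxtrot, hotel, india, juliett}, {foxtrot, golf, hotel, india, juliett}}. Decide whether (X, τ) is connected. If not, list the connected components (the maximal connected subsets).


(X, τ) is disconnected; components = [{juliett}, {foxtrot, golf, hotel, india}].

Find clopen sets (U ∈ τ with X ∖ U ∈ τ):
  U = ∅, X ∖ U = {foxtrot, golf, hotel, india, juliett} — both open, so U is clopen.
  U = {juliett}, X ∖ U = {foxtrot, golf, hotel, india} — both open, so U is clopen.
  U = {foxtrot, golf, hotel, india}, X ∖ U = {juliett} — both open, so U is clopen.
  U = {foxtrot, golf, hotel, india, juliett}, X ∖ U = ∅ — both open, so U is clopen.
Nontrivial clopen(s) exist: e.g. {juliett}. So (X, τ) is disconnected.
Compute connected components by grouping points that agree on all clopens:
  component: {juliett}
  component: {foxtrot, golf, hotel, india}
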